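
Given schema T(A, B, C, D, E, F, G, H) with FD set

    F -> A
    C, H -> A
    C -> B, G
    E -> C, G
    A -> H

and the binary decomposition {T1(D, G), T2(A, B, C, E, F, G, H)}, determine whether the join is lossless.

Common attributes: T1 ∩ T2 = {G}.
No dependency enlarges {G}, so (G)⁺ = {G}.
The closure contains neither all of T1 = {D, G} nor all of T2 = {A, B, C, E, F, G, H}, so the common attributes are not a superkey of either fragment. The join is lossy.

No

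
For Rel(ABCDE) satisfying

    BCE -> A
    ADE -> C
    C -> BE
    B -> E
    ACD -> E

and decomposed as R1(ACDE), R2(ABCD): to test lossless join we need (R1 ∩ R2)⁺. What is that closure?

R1 ∩ R2 = {ACD}.
C → BE applies, adding BE
Closure: {ABCDE}.

ABCDE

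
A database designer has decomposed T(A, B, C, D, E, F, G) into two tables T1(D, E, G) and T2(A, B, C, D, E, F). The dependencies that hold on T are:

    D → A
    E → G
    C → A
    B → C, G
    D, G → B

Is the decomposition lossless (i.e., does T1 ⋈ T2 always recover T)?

Common attributes: T1 ∩ T2 = {D, E}.
Closure of {D, E}: D → A applies, adding A; E → G applies, adding G; D, G → B applies, adding B; B → C, G applies, adding C. So (D, E)⁺ = {A, B, C, D, E, G}.
This closure contains every attribute of T1, so T1 ∩ T2 → T1. The join is lossless.

Yes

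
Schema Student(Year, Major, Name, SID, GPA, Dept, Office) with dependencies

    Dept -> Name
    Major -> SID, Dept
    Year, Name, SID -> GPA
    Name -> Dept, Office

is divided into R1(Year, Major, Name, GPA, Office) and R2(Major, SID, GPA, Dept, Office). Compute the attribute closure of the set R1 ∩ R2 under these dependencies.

R1 ∩ R2 = {Major, GPA, Office}.
Major → SID, Dept applies, adding SID, Dept
Dept → Name applies, adding Name
Closure: {Major, Name, SID, GPA, Dept, Office}.

Major, Name, SID, GPA, Dept, Office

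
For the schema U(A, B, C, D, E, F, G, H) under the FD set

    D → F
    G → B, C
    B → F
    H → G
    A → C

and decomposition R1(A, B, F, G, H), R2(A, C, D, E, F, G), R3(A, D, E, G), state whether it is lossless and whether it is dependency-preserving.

lossy but dependency-preserving

Lossless test (chase): Rows 2 and 3 agree on D; apply D→F and equate their F entries. Rows 1 and 2 agree on G; apply G→B, C and equate their B, C entries. Rows 1 and 3 agree on G; apply G→B, C and equate their B, C entries. No row becomes fully distinguished — the join is lossy.
Dependency preservation: G → B, C is not contained in any single fragment, but the restricted closure of its left-hand side across the fragments still reaches the right-hand side; the remaining FDs each lie inside some fragment. All dependencies are preserved.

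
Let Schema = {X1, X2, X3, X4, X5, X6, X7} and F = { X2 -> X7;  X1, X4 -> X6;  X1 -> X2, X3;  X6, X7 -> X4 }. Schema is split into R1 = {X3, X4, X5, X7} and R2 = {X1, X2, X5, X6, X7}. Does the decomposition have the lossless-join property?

Common attributes: R1 ∩ R2 = {X5, X7}.
No dependency enlarges {X5, X7}, so (X5, X7)⁺ = {X5, X7}.
The closure contains neither all of R1 = {X3, X4, X5, X7} nor all of R2 = {X1, X2, X5, X6, X7}, so the common attributes are not a superkey of either fragment. The join is lossy.

No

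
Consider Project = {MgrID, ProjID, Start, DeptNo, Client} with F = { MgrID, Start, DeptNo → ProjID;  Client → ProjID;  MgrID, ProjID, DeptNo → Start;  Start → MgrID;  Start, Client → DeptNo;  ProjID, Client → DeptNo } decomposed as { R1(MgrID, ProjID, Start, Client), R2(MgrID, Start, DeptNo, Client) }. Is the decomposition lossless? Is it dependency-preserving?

lossless but not dependency-preserving

Lossless test: (MgrID, Start, Client)⁺ = {MgrID, ProjID, Start, DeptNo, Client}, which contains all of one fragment — lossless.
Dependency preservation: the restricted closure of {MgrID, Start, DeptNo} across the fragments never reaches {ProjID}, so MgrID, Start, DeptNo → ProjID cannot be enforced without a join — not preserved.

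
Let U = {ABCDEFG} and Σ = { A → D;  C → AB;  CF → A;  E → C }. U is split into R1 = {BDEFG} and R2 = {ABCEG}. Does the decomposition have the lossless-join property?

Yes

Common attributes: R1 ∩ R2 = {BEG}.
Closure of {BEG}: E → C applies, adding C; C → AB applies, adding A; A → D applies, adding D. So (BEG)⁺ = {ABCDEG}.
This closure contains every attribute of R2, so R1 ∩ R2 → R2. The join is lossless.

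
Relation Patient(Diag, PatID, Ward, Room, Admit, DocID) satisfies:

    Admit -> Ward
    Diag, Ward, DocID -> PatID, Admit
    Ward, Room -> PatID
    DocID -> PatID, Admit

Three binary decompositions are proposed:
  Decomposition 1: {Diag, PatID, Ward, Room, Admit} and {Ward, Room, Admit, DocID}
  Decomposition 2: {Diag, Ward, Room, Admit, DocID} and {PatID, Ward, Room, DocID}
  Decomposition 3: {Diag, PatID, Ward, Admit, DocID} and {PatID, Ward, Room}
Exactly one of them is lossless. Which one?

Decomposition 1: common = {Ward, Room, Admit}, closure = {PatID, Ward, Room, Admit} → lossy.
Decomposition 2: common = {Ward, Room, DocID}, closure = {PatID, Ward, Room, Admit, DocID} → lossless.
Decomposition 3: common = {PatID, Ward}, closure = {PatID, Ward} → lossy.

Decomposition 2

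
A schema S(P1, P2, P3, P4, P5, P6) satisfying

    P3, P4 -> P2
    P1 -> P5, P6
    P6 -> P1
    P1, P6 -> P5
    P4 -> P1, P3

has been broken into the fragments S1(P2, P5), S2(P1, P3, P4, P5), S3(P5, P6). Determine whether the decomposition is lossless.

No

Chase test. Columns are P1, P2, P3, P4, P5, P6; row i has aⱼ where attribute j ∈ Si, else bᵢⱼ.
Initial tableau (one row per fragment):
  row 1: b11 a2 b13 b14 a5 b16
  row 2: a1 b22 a3 a4 a5 b26
  row 3: b31 b32 b33 b34 a5 a6
No row becomes fully distinguished — the join is lossy.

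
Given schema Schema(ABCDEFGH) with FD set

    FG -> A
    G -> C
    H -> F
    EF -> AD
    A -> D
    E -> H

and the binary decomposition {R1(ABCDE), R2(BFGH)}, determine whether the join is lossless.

Common attributes: R1 ∩ R2 = {B}.
No dependency enlarges {B}, so (B)⁺ = {B}.
The closure contains neither all of R1 = {ABCDE} nor all of R2 = {BFGH}, so the common attributes are not a superkey of either fragment. The join is lossy.

No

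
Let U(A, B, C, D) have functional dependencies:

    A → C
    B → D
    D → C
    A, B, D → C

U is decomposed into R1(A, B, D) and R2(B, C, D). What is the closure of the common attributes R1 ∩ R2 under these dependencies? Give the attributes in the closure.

B, C, D

R1 ∩ R2 = {B, D}.
D → C applies, adding C
Closure: {B, C, D}.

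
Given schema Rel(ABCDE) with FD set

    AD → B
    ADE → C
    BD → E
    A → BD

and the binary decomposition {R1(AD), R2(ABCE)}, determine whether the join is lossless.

Yes

Common attributes: R1 ∩ R2 = {A}.
Closure of {A}: A → BD applies, adding BD; BD → E applies, adding E; ADE → C applies, adding C. So (A)⁺ = {ABCDE}.
This closure contains every attribute of R1, so R1 ∩ R2 → R1. The join is lossless.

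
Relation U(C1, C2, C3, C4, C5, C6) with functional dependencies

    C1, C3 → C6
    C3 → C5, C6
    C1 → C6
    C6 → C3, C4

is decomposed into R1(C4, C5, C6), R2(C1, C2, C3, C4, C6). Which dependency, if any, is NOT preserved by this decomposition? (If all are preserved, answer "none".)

none

C1, C3 → C6 lies within R2.
C3 → C5, C6: restricted closure across fragments reaches C5, C6.
C1 → C6 lies within R2.
C6 → C3, C4 lies within R2.
Every dependency is enforceable on the fragments, so the decomposition is dependency-preserving.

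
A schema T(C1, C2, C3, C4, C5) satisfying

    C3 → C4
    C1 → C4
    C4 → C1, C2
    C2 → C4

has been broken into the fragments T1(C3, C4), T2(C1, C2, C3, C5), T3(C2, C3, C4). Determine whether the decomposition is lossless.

Chase test. Columns are C1, C2, C3, C4, C5; row i has aⱼ where attribute j ∈ Ti, else bᵢⱼ.
Initial tableau (one row per fragment):
  row 1: b11 b12 a3 a4 b15
  row 2: a1 a2 a3 b24 a5
  row 3: b31 a2 a3 a4 b35
Rows 1 and 2 agree on C3; apply C3→C4 and equate their C4 entries.
Rows 1 and 2 agree on C4; apply C4→C1, C2 and equate their C1, C2 entries.
Rows 1 and 3 agree on C4; apply C4→C1, C2 and equate their C1, C2 entries.
Row 2 is now all distinguished symbols — the join is lossless.

Yes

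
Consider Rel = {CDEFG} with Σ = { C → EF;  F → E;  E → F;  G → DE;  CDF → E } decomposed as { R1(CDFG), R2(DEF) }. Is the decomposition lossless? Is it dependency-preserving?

lossless and dependency-preserving

Lossless test: (DF)⁺ = {DEF}, which contains all of one fragment — lossless.
Dependency preservation: C → EF; G → DE; CDF → E are not contained in any single fragment, but the restricted closure of each left-hand side across the fragments still reaches the right-hand side; the remaining FDs each lie inside some fragment. All dependencies are preserved.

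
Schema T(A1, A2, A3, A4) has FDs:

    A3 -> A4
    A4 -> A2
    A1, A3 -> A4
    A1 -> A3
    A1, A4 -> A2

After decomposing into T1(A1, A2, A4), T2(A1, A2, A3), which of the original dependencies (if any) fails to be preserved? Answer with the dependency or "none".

A3 -> A4

Check A3 → A4: no single fragment contains all of {A3, A4}, and the restricted closure of {A3} across the fragments never reaches {A4}.
A4 → A2 is preserved.
A1, A3 → A4 is preserved.
A1 → A3 is preserved.
A1, A4 → A2 is preserved.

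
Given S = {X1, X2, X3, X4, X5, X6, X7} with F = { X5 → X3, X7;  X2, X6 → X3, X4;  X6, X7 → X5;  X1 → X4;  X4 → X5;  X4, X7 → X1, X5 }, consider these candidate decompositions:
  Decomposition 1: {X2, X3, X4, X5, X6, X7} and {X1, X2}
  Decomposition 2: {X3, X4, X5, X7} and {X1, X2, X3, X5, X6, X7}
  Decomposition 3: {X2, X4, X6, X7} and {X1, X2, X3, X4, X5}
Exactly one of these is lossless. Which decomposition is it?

Decomposition 1: common = {X2}, closure = {X2} → lossy.
Decomposition 2: common = {X3, X5, X7}, closure = {X3, X5, X7} → lossy.
Decomposition 3: common = {X2, X4}, closure = {X1, X2, X3, X4, X5, X7} → lossless.

Decomposition 3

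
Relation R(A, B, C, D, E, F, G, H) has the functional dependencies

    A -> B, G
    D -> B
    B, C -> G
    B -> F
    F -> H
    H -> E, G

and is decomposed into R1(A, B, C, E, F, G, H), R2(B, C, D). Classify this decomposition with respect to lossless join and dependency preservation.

Lossless test: (B, C)⁺ = {B, C, E, F, G, H}, which is a superkey of neither fragment — lossy.
Dependency preservation: every FD's attributes lie within a single fragment, so each can be enforced locally — preserved.

lossy but dependency-preserving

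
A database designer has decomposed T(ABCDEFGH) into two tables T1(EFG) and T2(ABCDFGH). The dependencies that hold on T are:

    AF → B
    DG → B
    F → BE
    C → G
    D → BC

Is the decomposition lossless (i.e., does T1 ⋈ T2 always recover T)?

Common attributes: T1 ∩ T2 = {FG}.
Closure of {FG}: F → BE applies, adding BE. So (FG)⁺ = {BEFG}.
This closure contains every attribute of T1, so T1 ∩ T2 → T1. The join is lossless.

Yes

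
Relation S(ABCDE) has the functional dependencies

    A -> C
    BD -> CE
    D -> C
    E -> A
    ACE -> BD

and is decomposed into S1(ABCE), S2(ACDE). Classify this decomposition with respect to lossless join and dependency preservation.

Lossless test: (ACE)⁺ = {ABCDE}, which contains all of one fragment — lossless.
Dependency preservation: the restricted closure of {BD} across the fragments never reaches {CE}, so BD → CE cannot be enforced without a join — not preserved.

lossless but not dependency-preserving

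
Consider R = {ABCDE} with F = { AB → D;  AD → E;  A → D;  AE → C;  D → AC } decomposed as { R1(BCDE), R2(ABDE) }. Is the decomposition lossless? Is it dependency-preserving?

Lossless test: (BDE)⁺ = {ABCDE}, which contains all of one fragment — lossless.
Dependency preservation: AE → C; D → AC are not contained in any single fragment, but the restricted closure of each left-hand side across the fragments still reaches the right-hand side; the remaining FDs each lie inside some fragment. All dependencies are preserved.

lossless and dependency-preserving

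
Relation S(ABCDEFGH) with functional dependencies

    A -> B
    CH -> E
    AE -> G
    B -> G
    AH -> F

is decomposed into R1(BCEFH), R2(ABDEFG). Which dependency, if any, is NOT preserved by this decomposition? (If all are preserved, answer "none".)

Check AH → F: no single fragment contains all of {AFH}, and the restricted closure of {AH} across the fragments never reaches {F}.
A → B is preserved.
CH → E is preserved.
AE → G is preserved.
B → G is preserved.

AH -> F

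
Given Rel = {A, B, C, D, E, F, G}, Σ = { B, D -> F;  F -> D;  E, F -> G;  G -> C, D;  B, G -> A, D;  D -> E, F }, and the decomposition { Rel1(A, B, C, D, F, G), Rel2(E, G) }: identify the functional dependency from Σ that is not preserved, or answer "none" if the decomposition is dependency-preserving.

B, D → F lies within Rel1.
F → D lies within Rel1.
E, F → G: restricted closure across fragments reaches G.
G → C, D lies within Rel1.
B, G → A, D lies within Rel1.
D → E, F: restricted closure across fragments reaches E, F.
Every dependency is enforceable on the fragments, so the decomposition is dependency-preserving.

none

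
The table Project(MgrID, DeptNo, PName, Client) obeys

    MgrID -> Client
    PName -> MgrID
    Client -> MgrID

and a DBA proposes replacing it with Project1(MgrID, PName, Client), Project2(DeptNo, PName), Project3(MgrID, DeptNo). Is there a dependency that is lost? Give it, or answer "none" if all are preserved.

MgrID → Client lies within Project1.
PName → MgrID lies within Project1.
Client → MgrID lies within Project1.
Every dependency is enforceable on the fragments, so the decomposition is dependency-preserving.

none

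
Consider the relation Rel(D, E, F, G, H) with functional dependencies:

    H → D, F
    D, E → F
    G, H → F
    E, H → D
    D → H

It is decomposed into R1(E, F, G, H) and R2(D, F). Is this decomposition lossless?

Common attributes: R1 ∩ R2 = {F}.
No dependency enlarges {F}, so (F)⁺ = {F}.
The closure contains neither all of R1 = {E, F, G, H} nor all of R2 = {D, F}, so the common attributes are not a superkey of either fragment. The join is lossy.

No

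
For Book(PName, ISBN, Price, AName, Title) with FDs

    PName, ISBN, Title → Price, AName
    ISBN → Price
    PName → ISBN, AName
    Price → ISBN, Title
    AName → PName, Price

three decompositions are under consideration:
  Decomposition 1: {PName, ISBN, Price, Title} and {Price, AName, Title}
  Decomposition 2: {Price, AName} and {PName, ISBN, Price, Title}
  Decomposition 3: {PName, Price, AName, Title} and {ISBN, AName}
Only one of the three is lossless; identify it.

Decomposition 1: common = {Price, Title}, closure = {ISBN, Price, Title} → lossy.
Decomposition 2: common = {Price}, closure = {ISBN, Price, Title} → lossy.
Decomposition 3: common = {AName}, closure = {PName, ISBN, Price, AName, Title} → lossless.

Decomposition 3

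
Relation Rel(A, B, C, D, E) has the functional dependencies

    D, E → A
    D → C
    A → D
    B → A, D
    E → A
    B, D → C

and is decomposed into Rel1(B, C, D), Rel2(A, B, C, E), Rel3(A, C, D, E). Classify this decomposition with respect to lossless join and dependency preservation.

Lossless test (chase): Rows 2 and 3 agree on A; apply A→D and equate their D entries. Rows 1 and 2 agree on B; apply B→A, D and equate their A, D entries. Row 2 is now all distinguished symbols — the join is lossless.
Dependency preservation: B → A, D is not contained in any single fragment, but the restricted closure of its left-hand side across the fragments still reaches the right-hand side; the remaining FDs each lie inside some fragment. All dependencies are preserved.

lossless and dependency-preserving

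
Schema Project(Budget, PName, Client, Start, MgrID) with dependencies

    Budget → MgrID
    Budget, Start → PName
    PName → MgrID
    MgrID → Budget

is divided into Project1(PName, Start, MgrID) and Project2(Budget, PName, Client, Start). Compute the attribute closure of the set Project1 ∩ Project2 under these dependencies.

Budget, PName, Start, MgrID

Project1 ∩ Project2 = {PName, Start}.
PName → MgrID applies, adding MgrID
MgrID → Budget applies, adding Budget
Closure: {Budget, PName, Start, MgrID}.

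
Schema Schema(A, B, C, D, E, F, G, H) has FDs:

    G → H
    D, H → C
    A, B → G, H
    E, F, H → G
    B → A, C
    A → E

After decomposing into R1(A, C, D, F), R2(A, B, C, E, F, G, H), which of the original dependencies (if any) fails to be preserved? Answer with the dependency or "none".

D, H → C

Check D, H → C: no single fragment contains all of {C, D, H}, and the restricted closure of {D, H} across the fragments never reaches {C}.
G → H is preserved.
A, B → G, H is preserved.
E, F, H → G is preserved.
B → A, C is preserved.
A → E is preserved.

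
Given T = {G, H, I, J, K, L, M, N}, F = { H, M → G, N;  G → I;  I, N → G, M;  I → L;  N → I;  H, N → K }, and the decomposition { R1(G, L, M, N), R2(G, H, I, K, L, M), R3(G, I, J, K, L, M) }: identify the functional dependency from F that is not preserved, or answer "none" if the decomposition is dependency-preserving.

Check H, M → G, N: no single fragment contains all of {G, H, M, N}, and the restricted closure of {H, M} across the fragments never reaches {G, N}.
G → I is preserved.
I, N → G, M is preserved.
I → L is preserved.
N → I is preserved.
H, N → K is preserved.

H, M → G, N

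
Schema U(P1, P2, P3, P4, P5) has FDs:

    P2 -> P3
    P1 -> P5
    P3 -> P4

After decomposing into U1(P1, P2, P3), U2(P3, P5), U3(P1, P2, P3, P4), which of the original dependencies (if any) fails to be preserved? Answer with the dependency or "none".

P1 -> P5

Check P1 → P5: no single fragment contains all of {P1, P5}, and the restricted closure of {P1} across the fragments never reaches {P5}.
P2 → P3 is preserved.
P3 → P4 is preserved.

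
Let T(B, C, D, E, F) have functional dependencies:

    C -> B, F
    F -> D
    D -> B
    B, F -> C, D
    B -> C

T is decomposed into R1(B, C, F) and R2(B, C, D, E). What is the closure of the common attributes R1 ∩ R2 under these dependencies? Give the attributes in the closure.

R1 ∩ R2 = {B, C}.
C → B, F applies, adding F
F → D applies, adding D
Closure: {B, C, D, F}.

B, C, D, F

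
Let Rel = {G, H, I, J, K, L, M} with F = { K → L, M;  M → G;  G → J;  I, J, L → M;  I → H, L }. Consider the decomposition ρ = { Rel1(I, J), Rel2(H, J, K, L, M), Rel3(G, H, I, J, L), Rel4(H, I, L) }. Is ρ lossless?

Chase test. Columns are G, H, I, J, K, L, M; row i has aⱼ where attribute j ∈ Reli, else bᵢⱼ.
Initial tableau (one row per fragment):
  row 1: b11 b12 a3 a4 b15 b16 b17
  row 2: b21 a2 b23 a4 a5 a6 a7
  row 3: a1 a2 a3 a4 b35 a6 b37
  row 4: b41 a2 a3 b44 b45 a6 b47
Rows 1 and 3 agree on I; apply I→H, L and equate their H, L entries.
Rows 1 and 3 agree on I, J, L; apply I, J, L→M and equate their M entries.
Rows 1 and 3 agree on M; apply M→G and equate their G entries.
No row becomes fully distinguished — the join is lossy.

No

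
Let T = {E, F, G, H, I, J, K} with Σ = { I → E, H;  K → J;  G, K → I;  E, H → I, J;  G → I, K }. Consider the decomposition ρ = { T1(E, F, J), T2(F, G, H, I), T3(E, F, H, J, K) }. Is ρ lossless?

Chase test. Columns are E, F, G, H, I, J, K; row i has aⱼ where attribute j ∈ Ti, else bᵢⱼ.
Initial tableau (one row per fragment):
  row 1: a1 a2 b13 b14 b15 a6 b17
  row 2: b21 a2 a3 a4 a5 b26 b27
  row 3: a1 a2 b33 a4 b35 a6 a7
No row becomes fully distinguished — the join is lossy.

No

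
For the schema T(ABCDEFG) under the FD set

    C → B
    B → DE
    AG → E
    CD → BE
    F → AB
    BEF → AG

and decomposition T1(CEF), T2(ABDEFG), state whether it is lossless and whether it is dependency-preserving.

Lossless test: (EF)⁺ = {ABDEFG}, which contains all of one fragment — lossless.
Dependency preservation: the restricted closure of {C} across the fragments never reaches {B}, so C → B cannot be enforced without a join — not preserved.

lossless but not dependency-preserving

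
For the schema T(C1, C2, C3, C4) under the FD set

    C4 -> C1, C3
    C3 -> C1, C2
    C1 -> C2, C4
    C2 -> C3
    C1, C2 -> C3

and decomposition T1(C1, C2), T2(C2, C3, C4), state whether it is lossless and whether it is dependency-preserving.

Lossless test: (C2)⁺ = {C1, C2, C3, C4}, which contains all of one fragment — lossless.
Dependency preservation: C4 → C1, C3; C3 → C1, C2; C1 → C2, C4; C1, C2 → C3 are not contained in any single fragment, but the restricted closure of each left-hand side across the fragments still reaches the right-hand side; the remaining FDs each lie inside some fragment. All dependencies are preserved.

lossless and dependency-preserving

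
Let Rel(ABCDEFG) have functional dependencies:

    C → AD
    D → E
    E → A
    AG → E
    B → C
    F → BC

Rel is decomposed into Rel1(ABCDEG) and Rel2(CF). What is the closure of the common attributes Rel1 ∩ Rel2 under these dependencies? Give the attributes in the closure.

ACDE

Rel1 ∩ Rel2 = {C}.
C → AD applies, adding AD
D → E applies, adding E
Closure: {ACDE}.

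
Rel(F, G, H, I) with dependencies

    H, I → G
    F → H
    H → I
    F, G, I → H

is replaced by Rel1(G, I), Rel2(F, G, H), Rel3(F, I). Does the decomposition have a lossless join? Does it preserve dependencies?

lossless but not dependency-preserving

Lossless test (chase): Rows 2 and 3 agree on F; apply F→H and equate their H entries. Rows 2 and 3 agree on H; apply H→I and equate their I entries. Rows 2 and 3 agree on H, I; apply H, I→G and equate their G entries. Row 2 is now all distinguished symbols — the join is lossless.
Dependency preservation: the restricted closure of {H} across the fragments never reaches {I}, so H → I cannot be enforced without a join — not preserved.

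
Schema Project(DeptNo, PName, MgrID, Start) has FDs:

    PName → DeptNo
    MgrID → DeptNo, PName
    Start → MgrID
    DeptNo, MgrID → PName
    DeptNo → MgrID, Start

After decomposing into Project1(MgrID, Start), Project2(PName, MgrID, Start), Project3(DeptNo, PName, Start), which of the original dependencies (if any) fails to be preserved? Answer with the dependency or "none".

PName → DeptNo lies within Project3.
MgrID → DeptNo, PName: restricted closure across fragments reaches DeptNo, PName.
Start → MgrID lies within Project1.
DeptNo, MgrID → PName: restricted closure across fragments reaches PName.
DeptNo → MgrID, Start: restricted closure across fragments reaches MgrID, Start.
Every dependency is enforceable on the fragments, so the decomposition is dependency-preserving.

none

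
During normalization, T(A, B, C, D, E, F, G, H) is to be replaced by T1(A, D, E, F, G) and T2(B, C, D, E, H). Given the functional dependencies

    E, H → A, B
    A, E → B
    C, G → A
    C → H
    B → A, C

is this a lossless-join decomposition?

No

Common attributes: T1 ∩ T2 = {D, E}.
No dependency enlarges {D, E}, so (D, E)⁺ = {D, E}.
The closure contains neither all of T1 = {A, D, E, F, G} nor all of T2 = {B, C, D, E, H}, so the common attributes are not a superkey of either fragment. The join is lossy.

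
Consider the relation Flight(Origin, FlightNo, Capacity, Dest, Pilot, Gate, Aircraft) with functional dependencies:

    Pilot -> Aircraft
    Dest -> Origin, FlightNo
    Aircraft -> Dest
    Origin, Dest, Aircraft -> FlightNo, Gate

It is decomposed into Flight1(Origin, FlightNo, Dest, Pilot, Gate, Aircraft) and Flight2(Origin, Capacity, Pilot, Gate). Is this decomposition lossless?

Yes

Common attributes: Flight1 ∩ Flight2 = {Origin, Pilot, Gate}.
Closure of {Origin, Pilot, Gate}: Pilot → Aircraft applies, adding Aircraft; Aircraft → Dest applies, adding Dest; Origin, Dest, Aircraft → FlightNo, Gate applies, adding FlightNo. So (Origin, Pilot, Gate)⁺ = {Origin, FlightNo, Dest, Pilot, Gate, Aircraft}.
This closure contains every attribute of Flight1, so Flight1 ∩ Flight2 → Flight1. The join is lossless.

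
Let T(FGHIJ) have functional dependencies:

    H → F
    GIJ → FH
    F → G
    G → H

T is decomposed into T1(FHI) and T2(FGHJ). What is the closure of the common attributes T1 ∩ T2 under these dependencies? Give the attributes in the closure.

FGH

T1 ∩ T2 = {FH}.
F → G applies, adding G
Closure: {FGH}.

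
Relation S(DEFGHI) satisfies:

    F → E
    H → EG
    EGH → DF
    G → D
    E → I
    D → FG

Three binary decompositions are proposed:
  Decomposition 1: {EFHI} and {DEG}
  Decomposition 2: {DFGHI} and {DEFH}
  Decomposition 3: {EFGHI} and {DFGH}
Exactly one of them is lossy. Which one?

Decomposition 1: common = {E}, closure = {EI} → lossy.
Decomposition 2: common = {DFH}, closure = {DEFGHI} → lossless.
Decomposition 3: common = {FGH}, closure = {DEFGHI} → lossless.

Decomposition 1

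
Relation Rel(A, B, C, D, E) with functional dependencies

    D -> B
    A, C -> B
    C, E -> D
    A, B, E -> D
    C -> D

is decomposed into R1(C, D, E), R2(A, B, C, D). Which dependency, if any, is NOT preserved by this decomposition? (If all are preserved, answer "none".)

A, B, E -> D

Check A, B, E → D: no single fragment contains all of {A, B, D, E}, and the restricted closure of {A, B, E} across the fragments never reaches {D}.
D → B is preserved.
A, C → B is preserved.
C, E → D is preserved.
C → D is preserved.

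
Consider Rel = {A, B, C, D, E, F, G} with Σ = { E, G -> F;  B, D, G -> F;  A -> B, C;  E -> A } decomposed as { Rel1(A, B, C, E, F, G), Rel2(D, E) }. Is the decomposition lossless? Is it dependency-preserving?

lossy and not dependency-preserving

Lossless test: (E)⁺ = {A, B, C, E}, which is a superkey of neither fragment — lossy.
Dependency preservation: the restricted closure of {B, D, G} across the fragments never reaches {F}, so B, D, G → F cannot be enforced without a join — not preserved.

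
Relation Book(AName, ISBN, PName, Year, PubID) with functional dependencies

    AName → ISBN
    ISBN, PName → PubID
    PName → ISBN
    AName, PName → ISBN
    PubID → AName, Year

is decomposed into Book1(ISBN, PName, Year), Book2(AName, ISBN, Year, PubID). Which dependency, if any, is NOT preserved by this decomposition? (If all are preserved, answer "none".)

ISBN, PName → PubID

Check ISBN, PName → PubID: no single fragment contains all of {ISBN, PName, PubID}, and the restricted closure of {ISBN, PName} across the fragments never reaches {PubID}.
AName → ISBN is preserved.
PName → ISBN is preserved.
AName, PName → ISBN is preserved.
PubID → AName, Year is preserved.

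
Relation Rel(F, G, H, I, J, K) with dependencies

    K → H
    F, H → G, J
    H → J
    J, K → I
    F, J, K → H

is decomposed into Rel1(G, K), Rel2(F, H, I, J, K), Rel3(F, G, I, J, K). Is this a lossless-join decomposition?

Chase test. Columns are F, G, H, I, J, K; row i has aⱼ where attribute j ∈ Reli, else bᵢⱼ.
Initial tableau (one row per fragment):
  row 1: b11 a2 b13 b14 b15 a6
  row 2: a1 b22 a3 a4 a5 a6
  row 3: a1 a2 b33 a4 a5 a6
Rows 1 and 2 agree on K; apply K→H and equate their H entries.
Rows 1 and 3 agree on K; apply K→H and equate their H entries.
Rows 2 and 3 agree on F, H; apply F, H→G, J and equate their G, J entries.
Rows 1 and 2 agree on H; apply H→J and equate their J entries.
Rows 1 and 2 agree on J, K; apply J, K→I and equate their I entries.
Row 2 is now all distinguished symbols — the join is lossless.

Yes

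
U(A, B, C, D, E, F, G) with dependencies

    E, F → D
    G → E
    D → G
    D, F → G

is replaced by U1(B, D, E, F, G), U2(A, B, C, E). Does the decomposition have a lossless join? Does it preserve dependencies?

Lossless test: (B, E)⁺ = {B, E}, which is a superkey of neither fragment — lossy.
Dependency preservation: every FD's attributes lie within a single fragment, so each can be enforced locally — preserved.

lossy but dependency-preserving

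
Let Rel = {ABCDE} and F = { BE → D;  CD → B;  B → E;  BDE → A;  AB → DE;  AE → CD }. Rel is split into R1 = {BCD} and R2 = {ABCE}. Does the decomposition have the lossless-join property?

Common attributes: R1 ∩ R2 = {BC}.
Closure of {BC}: B → E applies, adding E; BE → D applies, adding D; BDE → A applies, adding A. So (BC)⁺ = {ABCDE}.
This closure contains every attribute of R1, so R1 ∩ R2 → R1. The join is lossless.

Yes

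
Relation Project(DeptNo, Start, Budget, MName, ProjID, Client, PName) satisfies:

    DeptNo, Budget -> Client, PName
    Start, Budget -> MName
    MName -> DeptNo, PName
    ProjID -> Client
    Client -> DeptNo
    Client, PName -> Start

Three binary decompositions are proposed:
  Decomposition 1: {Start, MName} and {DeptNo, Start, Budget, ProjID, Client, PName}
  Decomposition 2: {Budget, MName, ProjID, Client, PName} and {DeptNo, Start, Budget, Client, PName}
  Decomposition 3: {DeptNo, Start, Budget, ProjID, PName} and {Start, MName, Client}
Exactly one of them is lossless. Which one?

Decomposition 1: common = {Start}, closure = {Start} → lossy.
Decomposition 2: common = {Budget, Client, PName}, closure = {DeptNo, Start, Budget, MName, Client, PName} → lossless.
Decomposition 3: common = {Start}, closure = {Start} → lossy.

Decomposition 2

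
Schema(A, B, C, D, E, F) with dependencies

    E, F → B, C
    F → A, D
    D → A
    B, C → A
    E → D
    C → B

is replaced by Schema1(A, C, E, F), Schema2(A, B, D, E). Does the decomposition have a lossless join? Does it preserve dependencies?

lossy and not dependency-preserving

Lossless test: (A, E)⁺ = {A, D, E}, which is a superkey of neither fragment — lossy.
Dependency preservation: the restricted closure of {E, F} across the fragments never reaches {B, C}, so E, F → B, C cannot be enforced without a join — not preserved.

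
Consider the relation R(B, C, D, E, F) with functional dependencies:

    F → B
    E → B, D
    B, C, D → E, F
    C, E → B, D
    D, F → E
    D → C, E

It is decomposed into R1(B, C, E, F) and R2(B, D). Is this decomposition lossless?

Common attributes: R1 ∩ R2 = {B}.
No dependency enlarges {B}, so (B)⁺ = {B}.
The closure contains neither all of R1 = {B, C, E, F} nor all of R2 = {B, D}, so the common attributes are not a superkey of either fragment. The join is lossy.

No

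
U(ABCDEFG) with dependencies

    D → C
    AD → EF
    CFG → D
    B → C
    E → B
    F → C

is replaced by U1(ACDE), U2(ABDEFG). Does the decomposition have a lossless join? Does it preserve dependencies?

lossless but not dependency-preserving

Lossless test: (ADE)⁺ = {ABCDEF}, which contains all of one fragment — lossless.
Dependency preservation: the restricted closure of {B} across the fragments never reaches {C}, so B → C cannot be enforced without a join — not preserved.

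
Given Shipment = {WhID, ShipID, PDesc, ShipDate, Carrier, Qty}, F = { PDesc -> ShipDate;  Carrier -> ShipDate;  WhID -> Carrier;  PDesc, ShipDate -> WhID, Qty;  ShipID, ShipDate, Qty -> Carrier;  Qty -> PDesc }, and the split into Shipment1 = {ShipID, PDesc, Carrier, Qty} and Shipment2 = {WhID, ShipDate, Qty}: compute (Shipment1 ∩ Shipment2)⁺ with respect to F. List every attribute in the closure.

WhID, PDesc, ShipDate, Carrier, Qty

Shipment1 ∩ Shipment2 = {Qty}.
Qty → PDesc applies, adding PDesc
PDesc → ShipDate applies, adding ShipDate
PDesc, ShipDate → WhID, Qty applies, adding WhID
WhID → Carrier applies, adding Carrier
Closure: {WhID, PDesc, ShipDate, Carrier, Qty}.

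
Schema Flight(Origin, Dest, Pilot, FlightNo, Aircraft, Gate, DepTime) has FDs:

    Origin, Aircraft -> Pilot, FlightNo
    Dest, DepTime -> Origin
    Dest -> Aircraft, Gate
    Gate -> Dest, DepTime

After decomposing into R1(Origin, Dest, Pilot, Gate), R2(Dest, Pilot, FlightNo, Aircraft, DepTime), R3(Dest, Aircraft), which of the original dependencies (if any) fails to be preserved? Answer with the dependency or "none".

Origin, Aircraft -> Pilot, FlightNo

Check Origin, Aircraft → Pilot, FlightNo: no single fragment contains all of {Origin, Pilot, FlightNo, Aircraft}, and the restricted closure of {Origin, Aircraft} across the fragments never reaches {Pilot, FlightNo}.
Dest, DepTime → Origin is preserved.
Dest → Aircraft, Gate is preserved.
Gate → Dest, DepTime is preserved.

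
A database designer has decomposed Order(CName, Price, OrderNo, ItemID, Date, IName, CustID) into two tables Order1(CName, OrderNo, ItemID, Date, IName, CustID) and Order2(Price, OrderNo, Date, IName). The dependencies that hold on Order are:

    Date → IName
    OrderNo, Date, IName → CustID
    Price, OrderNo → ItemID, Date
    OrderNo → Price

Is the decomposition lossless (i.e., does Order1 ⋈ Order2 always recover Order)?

Common attributes: Order1 ∩ Order2 = {OrderNo, Date, IName}.
Closure of {OrderNo, Date, IName}: OrderNo, Date, IName → CustID applies, adding CustID; OrderNo → Price applies, adding Price; Price, OrderNo → ItemID, Date applies, adding ItemID. So (OrderNo, Date, IName)⁺ = {Price, OrderNo, ItemID, Date, IName, CustID}.
This closure contains every attribute of Order2, so Order1 ∩ Order2 → Order2. The join is lossless.

Yes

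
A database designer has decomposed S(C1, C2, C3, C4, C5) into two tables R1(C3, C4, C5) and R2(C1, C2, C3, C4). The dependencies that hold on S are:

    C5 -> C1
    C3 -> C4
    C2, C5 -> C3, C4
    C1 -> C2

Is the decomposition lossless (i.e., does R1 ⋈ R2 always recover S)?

Common attributes: R1 ∩ R2 = {C3, C4}.
No dependency enlarges {C3, C4}, so (C3, C4)⁺ = {C3, C4}.
The closure contains neither all of R1 = {C3, C4, C5} nor all of R2 = {C1, C2, C3, C4}, so the common attributes are not a superkey of either fragment. The join is lossy.

No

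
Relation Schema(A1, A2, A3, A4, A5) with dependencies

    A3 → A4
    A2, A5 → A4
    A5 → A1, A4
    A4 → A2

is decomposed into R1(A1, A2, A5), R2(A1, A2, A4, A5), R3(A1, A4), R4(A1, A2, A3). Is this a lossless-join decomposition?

No

Chase test. Columns are A1, A2, A3, A4, A5; row i has aⱼ where attribute j ∈ Ri, else bᵢⱼ.
Initial tableau (one row per fragment):
  row 1: a1 a2 b13 b14 a5
  row 2: a1 a2 b23 a4 a5
  row 3: a1 b32 b33 a4 b35
  row 4: a1 a2 a3 b44 b45
Rows 1 and 2 agree on A2, A5; apply A2, A5→A4 and equate their A4 entries.
Rows 1 and 3 agree on A4; apply A4→A2 and equate their A2 entries.
No row becomes fully distinguished — the join is lossy.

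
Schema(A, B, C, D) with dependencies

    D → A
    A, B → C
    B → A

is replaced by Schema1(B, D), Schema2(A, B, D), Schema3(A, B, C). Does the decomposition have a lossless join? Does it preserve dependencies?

lossless and dependency-preserving

Lossless test (chase): Rows 1 and 2 agree on D; apply D→A and equate their A entries. Rows 1 and 2 agree on A, B; apply A, B→C and equate their C entries. Rows 1 and 3 agree on A, B; apply A, B→C and equate their C entries. Row 1 is now all distinguished symbols — the join is lossless.
Dependency preservation: every FD's attributes lie within a single fragment, so each can be enforced locally — preserved.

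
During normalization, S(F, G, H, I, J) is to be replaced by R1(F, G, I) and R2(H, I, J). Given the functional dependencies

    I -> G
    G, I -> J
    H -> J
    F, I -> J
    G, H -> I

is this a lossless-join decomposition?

No

Common attributes: R1 ∩ R2 = {I}.
Closure of {I}: I → G applies, adding G; G, I → J applies, adding J. So (I)⁺ = {G, I, J}.
The closure contains neither all of R1 = {F, G, I} nor all of R2 = {H, I, J}, so the common attributes are not a superkey of either fragment. The join is lossy.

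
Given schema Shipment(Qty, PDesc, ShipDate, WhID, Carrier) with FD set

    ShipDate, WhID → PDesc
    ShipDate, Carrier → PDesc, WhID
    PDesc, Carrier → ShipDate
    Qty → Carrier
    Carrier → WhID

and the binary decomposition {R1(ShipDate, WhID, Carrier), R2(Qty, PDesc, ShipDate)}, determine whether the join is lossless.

Common attributes: R1 ∩ R2 = {ShipDate}.
No dependency enlarges {ShipDate}, so (ShipDate)⁺ = {ShipDate}.
The closure contains neither all of R1 = {ShipDate, WhID, Carrier} nor all of R2 = {Qty, PDesc, ShipDate}, so the common attributes are not a superkey of either fragment. The join is lossy.

No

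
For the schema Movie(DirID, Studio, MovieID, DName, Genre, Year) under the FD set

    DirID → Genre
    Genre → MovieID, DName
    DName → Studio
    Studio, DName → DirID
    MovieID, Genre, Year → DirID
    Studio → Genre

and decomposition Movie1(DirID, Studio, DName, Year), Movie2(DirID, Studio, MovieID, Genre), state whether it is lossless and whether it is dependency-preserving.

lossless and dependency-preserving

Lossless test: (DirID, Studio)⁺ = {DirID, Studio, MovieID, DName, Genre}, which contains all of one fragment — lossless.
Dependency preservation: Genre → MovieID, DName; MovieID, Genre, Year → DirID are not contained in any single fragment, but the restricted closure of each left-hand side across the fragments still reaches the right-hand side; the remaining FDs each lie inside some fragment. All dependencies are preserved.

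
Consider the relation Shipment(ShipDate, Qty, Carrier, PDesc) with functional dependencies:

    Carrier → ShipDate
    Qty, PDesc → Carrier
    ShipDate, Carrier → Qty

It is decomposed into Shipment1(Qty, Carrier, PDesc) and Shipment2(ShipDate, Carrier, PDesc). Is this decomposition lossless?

Common attributes: Shipment1 ∩ Shipment2 = {Carrier, PDesc}.
Closure of {Carrier, PDesc}: Carrier → ShipDate applies, adding ShipDate; ShipDate, Carrier → Qty applies, adding Qty. So (Carrier, PDesc)⁺ = {ShipDate, Qty, Carrier, PDesc}.
This closure contains every attribute of Shipment1, so Shipment1 ∩ Shipment2 → Shipment1. The join is lossless.

Yes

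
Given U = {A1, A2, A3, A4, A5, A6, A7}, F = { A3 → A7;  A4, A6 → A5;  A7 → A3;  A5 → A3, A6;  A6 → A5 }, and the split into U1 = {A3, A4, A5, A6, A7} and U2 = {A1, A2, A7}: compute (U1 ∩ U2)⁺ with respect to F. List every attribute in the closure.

A3, A7

U1 ∩ U2 = {A7}.
A7 → A3 applies, adding A3
Closure: {A3, A7}.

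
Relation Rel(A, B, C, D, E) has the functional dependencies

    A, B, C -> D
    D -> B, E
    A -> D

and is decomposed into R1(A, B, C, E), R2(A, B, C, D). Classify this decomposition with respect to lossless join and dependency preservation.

lossless but not dependency-preserving

Lossless test: (A, B, C)⁺ = {A, B, C, D, E}, which contains all of one fragment — lossless.
Dependency preservation: the restricted closure of {D} across the fragments never reaches {B, E}, so D → B, E cannot be enforced without a join — not preserved.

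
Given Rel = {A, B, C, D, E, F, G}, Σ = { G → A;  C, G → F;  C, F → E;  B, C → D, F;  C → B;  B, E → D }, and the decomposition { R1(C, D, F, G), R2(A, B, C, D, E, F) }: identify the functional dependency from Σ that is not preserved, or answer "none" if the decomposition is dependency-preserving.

Check G → A: no single fragment contains all of {A, G}, and the restricted closure of {G} across the fragments never reaches {A}.
C, G → F is preserved.
C, F → E is preserved.
B, C → D, F is preserved.
C → B is preserved.
B, E → D is preserved.

G → A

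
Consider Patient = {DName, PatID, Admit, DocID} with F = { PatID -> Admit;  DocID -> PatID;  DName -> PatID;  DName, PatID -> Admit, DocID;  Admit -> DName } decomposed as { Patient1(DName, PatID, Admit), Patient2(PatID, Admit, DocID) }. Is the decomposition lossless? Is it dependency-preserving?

lossless and dependency-preserving

Lossless test: (PatID, Admit)⁺ = {DName, PatID, Admit, DocID}, which contains all of one fragment — lossless.
Dependency preservation: DName, PatID → Admit, DocID is not contained in any single fragment, but the restricted closure of its left-hand side across the fragments still reaches the right-hand side; the remaining FDs each lie inside some fragment. All dependencies are preserved.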